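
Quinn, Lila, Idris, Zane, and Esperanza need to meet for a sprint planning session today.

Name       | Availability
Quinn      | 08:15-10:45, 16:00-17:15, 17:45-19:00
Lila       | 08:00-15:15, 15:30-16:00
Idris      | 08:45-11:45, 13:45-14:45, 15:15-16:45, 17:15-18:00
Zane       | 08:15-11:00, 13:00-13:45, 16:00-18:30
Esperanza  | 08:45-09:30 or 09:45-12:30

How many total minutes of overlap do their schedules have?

Quinn ∩ Lila: 08:15-10:45.
Quinn ∩ Lila ∩ Idris: 08:45-10:45.
Quinn ∩ Lila ∩ Idris ∩ Zane: 08:45-10:45.
Quinn ∩ Lila ∩ Idris ∩ Zane ∩ Esperanza: 08:45-09:30, 09:45-10:45.
Summing the common windows: 45 + 60 = 105 minutes.

105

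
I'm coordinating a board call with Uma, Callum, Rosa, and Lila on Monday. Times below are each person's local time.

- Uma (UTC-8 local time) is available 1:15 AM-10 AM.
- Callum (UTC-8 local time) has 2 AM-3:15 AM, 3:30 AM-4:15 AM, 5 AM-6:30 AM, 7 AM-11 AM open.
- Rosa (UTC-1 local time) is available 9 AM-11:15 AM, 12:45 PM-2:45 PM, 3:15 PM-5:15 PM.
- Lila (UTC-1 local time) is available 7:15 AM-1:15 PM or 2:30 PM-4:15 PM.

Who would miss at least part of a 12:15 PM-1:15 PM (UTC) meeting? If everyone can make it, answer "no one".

Uma in UTC: 09:15-18:00 (add 8h to convert from UTC-8).
Callum in UTC: 10:00-11:15, 11:30-12:15, 13:00-14:30, 15:00-19:00 (add 8h to convert from UTC-8).
Rosa in UTC: 10:00-12:15, 13:45-15:45, 16:15-18:15 (add 1h to convert from UTC-1).
Lila in UTC: 08:15-14:15, 15:30-17:15 (add 1h to convert from UTC-1).
Uma: free for 12:15-13:15. Callum: not fully free for 12:15-13:15. Rosa: not fully free for 12:15-13:15. Lila: free for 12:15-13:15.

Callum, Rosa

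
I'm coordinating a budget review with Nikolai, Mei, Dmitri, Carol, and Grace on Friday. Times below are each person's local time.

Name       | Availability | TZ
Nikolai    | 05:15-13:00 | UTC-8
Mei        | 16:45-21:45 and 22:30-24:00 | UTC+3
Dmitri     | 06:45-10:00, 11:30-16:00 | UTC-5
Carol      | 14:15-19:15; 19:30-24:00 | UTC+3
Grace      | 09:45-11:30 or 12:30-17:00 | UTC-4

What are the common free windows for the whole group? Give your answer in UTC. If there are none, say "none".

Nikolai in UTC: 13:15-21:00 (add 8h to convert from UTC-8).
Mei in UTC: 13:45-18:45, 19:30-21:00 (subtract 3h to convert from UTC+3).
Dmitri in UTC: 11:45-15:00, 16:30-21:00 (add 5h to convert from UTC-5).
Carol in UTC: 11:15-16:15, 16:30-21:00 (subtract 3h to convert from UTC+3).
Grace in UTC: 13:45-15:30, 16:30-21:00 (add 4h to convert from UTC-4).
Nikolai ∩ Mei: 13:45-18:45, 19:30-21:00.
Nikolai ∩ Mei ∩ Dmitri: 13:45-15:00, 16:30-18:45, 19:30-21:00.
Nikolai ∩ Mei ∩ Dmitri ∩ Carol: 13:45-15:00, 16:30-18:45, 19:30-21:00.
Nikolai ∩ Mei ∩ Dmitri ∩ Carol ∩ Grace: 13:45-15:00, 16:30-18:45, 19:30-21:00.
So the common availability across everyone is 13:45-15:00, 16:30-18:45, 19:30-21:00.

13:45-15:00, 16:30-18:45, 19:30-21:00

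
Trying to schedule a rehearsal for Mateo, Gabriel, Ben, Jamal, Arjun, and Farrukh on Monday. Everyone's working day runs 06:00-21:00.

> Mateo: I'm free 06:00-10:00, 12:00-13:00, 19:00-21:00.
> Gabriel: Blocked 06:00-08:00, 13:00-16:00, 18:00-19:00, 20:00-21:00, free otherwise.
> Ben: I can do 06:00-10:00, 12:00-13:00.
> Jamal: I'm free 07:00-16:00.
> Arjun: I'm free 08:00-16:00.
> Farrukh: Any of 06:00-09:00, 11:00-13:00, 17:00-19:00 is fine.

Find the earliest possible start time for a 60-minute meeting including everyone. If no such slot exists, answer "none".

Mateo free: 06:00-10:00, 12:00-13:00, 19:00-21:00.
Gabriel free: 08:00-13:00, 16:00-18:00, 19:00-20:00 (invert busy blocks within the working day).
Ben free: 06:00-10:00, 12:00-13:00.
Jamal free: 07:00-16:00.
Arjun free: 08:00-16:00.
Farrukh free: 06:00-09:00, 11:00-13:00, 17:00-19:00.
Mateo ∩ Gabriel: 08:00-10:00, 12:00-13:00, 19:00-20:00.
Mateo ∩ Gabriel ∩ Ben: 08:00-10:00, 12:00-13:00.
Mateo ∩ Gabriel ∩ Ben ∩ Jamal: 08:00-10:00, 12:00-13:00.
Mateo ∩ Gabriel ∩ Ben ∩ Jamal ∩ Arjun: 08:00-10:00, 12:00-13:00.
Mateo ∩ Gabriel ∩ Ben ∩ Jamal ∩ Arjun ∩ Farrukh: 08:00-09:00, 12:00-13:00.
The first common window of at least 60 minutes is 08:00-09:00, so the earliest start is 08:00.

08:00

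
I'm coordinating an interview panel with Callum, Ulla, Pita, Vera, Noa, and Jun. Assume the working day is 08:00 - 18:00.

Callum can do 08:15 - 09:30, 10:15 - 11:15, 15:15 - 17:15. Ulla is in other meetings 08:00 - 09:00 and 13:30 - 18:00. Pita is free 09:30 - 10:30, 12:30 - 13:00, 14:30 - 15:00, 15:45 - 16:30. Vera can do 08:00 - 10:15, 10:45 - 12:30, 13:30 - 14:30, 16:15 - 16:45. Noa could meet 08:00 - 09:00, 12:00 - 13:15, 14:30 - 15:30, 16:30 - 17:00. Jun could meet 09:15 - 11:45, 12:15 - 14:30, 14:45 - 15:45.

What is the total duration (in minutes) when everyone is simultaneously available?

Callum free: 08:15-09:30, 10:15-11:15, 15:15-17:15.
Ulla free: 09:00-13:30 (invert busy blocks within the working day).
Pita free: 09:30-10:30, 12:30-13:00, 14:30-15:00, 15:45-16:30.
Vera free: 08:00-10:15, 10:45-12:30, 13:30-14:30, 16:15-16:45.
Noa free: 08:00-09:00, 12:00-13:15, 14:30-15:30, 16:30-17:00.
Jun free: 09:15-11:45, 12:15-14:30, 14:45-15:45.
Callum ∩ Ulla: 09:00-09:30, 10:15-11:15.
Callum ∩ Ulla ∩ Pita: 10:15-10:30.
Callum ∩ Ulla ∩ Pita ∩ Vera: ∅.
Callum ∩ Ulla ∩ Pita ∩ Vera ∩ Noa: ∅.
Callum ∩ Ulla ∩ Pita ∩ Vera ∩ Noa ∩ Jun: ∅.
There is no time when everyone is free.
There is no common window, so the total is 0 minutes.

0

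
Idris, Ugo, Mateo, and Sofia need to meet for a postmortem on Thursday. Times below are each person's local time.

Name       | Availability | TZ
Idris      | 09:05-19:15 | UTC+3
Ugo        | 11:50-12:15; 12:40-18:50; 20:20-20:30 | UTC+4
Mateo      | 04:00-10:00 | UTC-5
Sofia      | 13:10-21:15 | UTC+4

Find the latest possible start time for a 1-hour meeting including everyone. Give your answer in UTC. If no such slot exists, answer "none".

Idris in UTC: 06:05-16:15 (subtract 3h to convert from UTC+3).
Ugo in UTC: 07:50-08:15, 08:40-14:50, 16:20-16:30 (subtract 4h to convert from UTC+4).
Mateo in UTC: 09:00-15:00 (add 5h to convert from UTC-5).
Sofia in UTC: 09:10-17:15 (subtract 4h to convert from UTC+4).
Idris ∩ Ugo: 07:50-08:15, 08:40-14:50.
Idris ∩ Ugo ∩ Mateo: 09:00-14:50.
Idris ∩ Ugo ∩ Mateo ∩ Sofia: 09:10-14:50.
So the common availability across everyone is 09:10-14:50.
The last common window of at least 60 minutes is 09:10-14:50; a 60-minute meeting can start as late as 13:50 and still end by 14:50.

13:50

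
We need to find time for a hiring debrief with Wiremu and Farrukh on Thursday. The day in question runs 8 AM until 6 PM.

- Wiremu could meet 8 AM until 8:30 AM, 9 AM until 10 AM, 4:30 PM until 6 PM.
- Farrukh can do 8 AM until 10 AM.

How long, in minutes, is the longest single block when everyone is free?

60

Wiremu ∩ Farrukh: 08:00-08:30, 09:00-10:00.
The longest is 09:00-10:00 at 60 minutes.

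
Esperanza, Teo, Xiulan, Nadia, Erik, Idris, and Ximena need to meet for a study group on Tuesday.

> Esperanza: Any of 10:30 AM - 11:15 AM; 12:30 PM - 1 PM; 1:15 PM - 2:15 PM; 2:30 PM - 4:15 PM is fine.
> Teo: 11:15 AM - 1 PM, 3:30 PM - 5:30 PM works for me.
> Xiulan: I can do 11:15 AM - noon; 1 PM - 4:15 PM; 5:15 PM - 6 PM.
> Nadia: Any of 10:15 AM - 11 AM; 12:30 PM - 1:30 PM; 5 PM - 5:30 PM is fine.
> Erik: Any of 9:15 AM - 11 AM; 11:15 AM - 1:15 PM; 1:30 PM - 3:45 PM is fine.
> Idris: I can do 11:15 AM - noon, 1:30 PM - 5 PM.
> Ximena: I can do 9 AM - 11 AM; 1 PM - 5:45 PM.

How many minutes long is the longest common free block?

Esperanza ∩ Teo: 12:30-13:00, 15:30-16:15.
Esperanza ∩ Teo ∩ Xiulan: 15:30-16:15.
Esperanza ∩ Teo ∩ Xiulan ∩ Nadia: ∅.
Esperanza ∩ Teo ∩ Xiulan ∩ Nadia ∩ Erik: ∅.
Esperanza ∩ Teo ∩ Xiulan ∩ Nadia ∩ Erik ∩ Idris: ∅.
Esperanza ∩ Teo ∩ Xiulan ∩ Nadia ∩ Erik ∩ Idris ∩ Ximena: ∅.
There is no time when everyone is free.
No common window exists, so the longest block is 0 minutes.

0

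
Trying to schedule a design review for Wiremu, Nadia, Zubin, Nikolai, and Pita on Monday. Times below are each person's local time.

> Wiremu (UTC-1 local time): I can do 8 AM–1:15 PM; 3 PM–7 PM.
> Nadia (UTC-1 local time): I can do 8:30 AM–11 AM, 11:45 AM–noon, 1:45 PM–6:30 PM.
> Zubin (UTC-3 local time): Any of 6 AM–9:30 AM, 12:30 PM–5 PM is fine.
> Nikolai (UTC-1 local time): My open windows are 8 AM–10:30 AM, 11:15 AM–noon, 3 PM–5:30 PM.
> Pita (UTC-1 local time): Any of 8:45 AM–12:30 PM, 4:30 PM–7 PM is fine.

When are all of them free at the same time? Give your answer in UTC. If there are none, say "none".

Wiremu in UTC: 09:00-14:15, 16:00-20:00 (add 1h to convert from UTC-1).
Nadia in UTC: 09:30-12:00, 12:45-13:00, 14:45-19:30 (add 1h to convert from UTC-1).
Zubin in UTC: 09:00-12:30, 15:30-20:00 (add 3h to convert from UTC-3).
Nikolai in UTC: 09:00-11:30, 12:15-13:00, 16:00-18:30 (add 1h to convert from UTC-1).
Pita in UTC: 09:45-13:30, 17:30-20:00 (add 1h to convert from UTC-1).
Wiremu ∩ Nadia: 09:30-12:00, 12:45-13:00, 16:00-19:30.
Wiremu ∩ Nadia ∩ Zubin: 09:30-12:00, 16:00-19:30.
Wiremu ∩ Nadia ∩ Zubin ∩ Nikolai: 09:30-11:30, 16:00-18:30.
Wiremu ∩ Nadia ∩ Zubin ∩ Nikolai ∩ Pita: 09:45-11:30, 17:30-18:30.
So the common availability across everyone is 09:45-11:30, 17:30-18:30.

09:45-11:30, 17:30-18:30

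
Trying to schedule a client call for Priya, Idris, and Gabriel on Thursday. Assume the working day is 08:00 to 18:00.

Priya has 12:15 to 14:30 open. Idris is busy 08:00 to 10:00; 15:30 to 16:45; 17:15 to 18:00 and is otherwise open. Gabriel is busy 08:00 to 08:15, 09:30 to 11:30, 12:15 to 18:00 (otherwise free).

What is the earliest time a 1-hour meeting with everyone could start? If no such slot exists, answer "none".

Priya free: 12:15-14:30.
Idris free: 10:00-15:30, 16:45-17:15 (invert busy blocks within the working day).
Gabriel free: 08:15-09:30, 11:30-12:15 (invert busy blocks within the working day).
Priya ∩ Idris: 12:15-14:30.
Priya ∩ Idris ∩ Gabriel: ∅.
There is no time when everyone is free.
No common window is at least 60 minutes long.

none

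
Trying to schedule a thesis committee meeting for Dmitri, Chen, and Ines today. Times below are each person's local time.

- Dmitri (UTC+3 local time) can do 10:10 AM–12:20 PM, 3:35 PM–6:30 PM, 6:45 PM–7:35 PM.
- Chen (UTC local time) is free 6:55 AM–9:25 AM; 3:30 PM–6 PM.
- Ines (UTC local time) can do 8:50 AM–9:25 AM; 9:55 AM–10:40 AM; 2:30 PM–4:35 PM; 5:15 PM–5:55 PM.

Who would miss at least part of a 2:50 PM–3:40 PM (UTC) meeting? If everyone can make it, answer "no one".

Chen, Dmitri

Dmitri in UTC: 07:10-09:20, 12:35-15:30, 15:45-16:35 (subtract 3h to convert from UTC+3).
Chen in UTC: 06:55-09:25, 15:30-18:00.
Ines in UTC: 08:50-09:25, 09:55-10:40, 14:30-16:35, 17:15-17:55.
Dmitri: not fully free for 14:50-15:40. Chen: not fully free for 14:50-15:40. Ines: free for 14:50-15:40.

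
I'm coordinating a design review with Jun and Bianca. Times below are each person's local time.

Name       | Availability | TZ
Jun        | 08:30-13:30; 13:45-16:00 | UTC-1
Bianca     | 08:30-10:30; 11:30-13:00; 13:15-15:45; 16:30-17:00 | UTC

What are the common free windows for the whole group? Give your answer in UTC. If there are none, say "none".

Jun in UTC: 09:30-14:30, 14:45-17:00 (add 1h to convert from UTC-1).
Bianca in UTC: 08:30-10:30, 11:30-13:00, 13:15-15:45, 16:30-17:00.
Jun ∩ Bianca: 09:30-10:30, 11:30-13:00, 13:15-14:30, 14:45-15:45, 16:30-17:00.

09:30-10:30, 11:30-13:00, 13:15-14:30, 14:45-15:45, 16:30-17:00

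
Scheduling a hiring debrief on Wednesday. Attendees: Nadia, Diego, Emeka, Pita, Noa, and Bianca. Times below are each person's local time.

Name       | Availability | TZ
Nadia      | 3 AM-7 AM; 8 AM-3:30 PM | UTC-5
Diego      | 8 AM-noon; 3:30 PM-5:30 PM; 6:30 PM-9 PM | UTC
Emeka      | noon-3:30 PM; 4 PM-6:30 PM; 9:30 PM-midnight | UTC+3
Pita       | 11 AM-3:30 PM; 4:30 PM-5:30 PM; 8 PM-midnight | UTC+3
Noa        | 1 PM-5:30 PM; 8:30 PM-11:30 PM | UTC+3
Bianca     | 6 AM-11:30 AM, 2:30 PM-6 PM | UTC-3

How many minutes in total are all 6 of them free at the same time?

240

Nadia in UTC: 08:00-12:00, 13:00-20:30 (add 5h to convert from UTC-5).
Diego in UTC: 08:00-12:00, 15:30-17:30, 18:30-21:00.
Emeka in UTC: 09:00-12:30, 13:00-15:30, 18:30-21:00 (subtract 3h to convert from UTC+3).
Pita in UTC: 08:00-12:30, 13:30-14:30, 17:00-21:00 (subtract 3h to convert from UTC+3).
Noa in UTC: 10:00-14:30, 17:30-20:30 (subtract 3h to convert from UTC+3).
Bianca in UTC: 09:00-14:30, 17:30-21:00 (add 3h to convert from UTC-3).
Nadia ∩ Diego: 08:00-12:00, 15:30-17:30, 18:30-20:30.
Nadia ∩ Diego ∩ Emeka: 09:00-12:00, 18:30-20:30.
Nadia ∩ Diego ∩ Emeka ∩ Pita: 09:00-12:00, 18:30-20:30.
Nadia ∩ Diego ∩ Emeka ∩ Pita ∩ Noa: 10:00-12:00, 18:30-20:30.
Nadia ∩ Diego ∩ Emeka ∩ Pita ∩ Noa ∩ Bianca: 10:00-12:00, 18:30-20:30.
Summing the common windows: 120 + 120 = 240 minutes.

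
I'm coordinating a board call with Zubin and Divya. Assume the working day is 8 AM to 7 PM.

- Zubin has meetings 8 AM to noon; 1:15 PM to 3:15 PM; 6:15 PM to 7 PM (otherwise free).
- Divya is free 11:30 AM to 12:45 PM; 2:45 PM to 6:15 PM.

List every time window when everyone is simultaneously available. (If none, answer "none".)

12:00-12:45, 15:15-18:15

Zubin free: 12:00-13:15, 15:15-18:15 (invert busy blocks within the working day).
Divya free: 11:30-12:45, 14:45-18:15.
Zubin ∩ Divya: 12:00-12:45, 15:15-18:15.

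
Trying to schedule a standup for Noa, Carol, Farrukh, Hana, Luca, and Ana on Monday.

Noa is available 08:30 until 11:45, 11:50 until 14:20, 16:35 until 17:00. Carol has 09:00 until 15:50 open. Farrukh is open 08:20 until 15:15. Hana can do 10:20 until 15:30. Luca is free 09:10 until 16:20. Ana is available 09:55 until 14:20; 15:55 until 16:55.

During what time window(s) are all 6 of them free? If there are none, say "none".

Noa ∩ Carol: 09:00-11:45, 11:50-14:20.
Noa ∩ Carol ∩ Farrukh: 09:00-11:45, 11:50-14:20.
Noa ∩ Carol ∩ Farrukh ∩ Hana: 10:20-11:45, 11:50-14:20.
Noa ∩ Carol ∩ Farrukh ∩ Hana ∩ Luca: 10:20-11:45, 11:50-14:20.
Noa ∩ Carol ∩ Farrukh ∩ Hana ∩ Luca ∩ Ana: 10:20-11:45, 11:50-14:20.

10:20-11:45, 11:50-14:20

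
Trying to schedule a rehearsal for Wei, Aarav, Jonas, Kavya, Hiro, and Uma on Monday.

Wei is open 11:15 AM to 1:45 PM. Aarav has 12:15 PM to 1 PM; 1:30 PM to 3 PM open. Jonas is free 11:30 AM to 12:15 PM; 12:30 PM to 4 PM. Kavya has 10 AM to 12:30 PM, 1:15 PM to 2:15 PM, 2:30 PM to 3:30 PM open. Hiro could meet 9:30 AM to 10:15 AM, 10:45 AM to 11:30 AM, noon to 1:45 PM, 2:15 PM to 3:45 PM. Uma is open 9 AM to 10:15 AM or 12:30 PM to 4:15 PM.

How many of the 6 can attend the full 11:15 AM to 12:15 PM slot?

2

Wei and Kavya can make the full 11:15-12:15 slot — that's 2.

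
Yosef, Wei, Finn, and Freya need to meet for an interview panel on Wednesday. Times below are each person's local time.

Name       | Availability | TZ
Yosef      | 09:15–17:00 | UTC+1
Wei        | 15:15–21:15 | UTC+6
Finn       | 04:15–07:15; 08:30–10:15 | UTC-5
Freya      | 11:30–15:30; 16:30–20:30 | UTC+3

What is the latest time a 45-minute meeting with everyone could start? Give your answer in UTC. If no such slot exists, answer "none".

14:30

Yosef in UTC: 08:15-16:00 (subtract 1h to convert from UTC+1).
Wei in UTC: 09:15-15:15 (subtract 6h to convert from UTC+6).
Finn in UTC: 09:15-12:15, 13:30-15:15 (add 5h to convert from UTC-5).
Freya in UTC: 08:30-12:30, 13:30-17:30 (subtract 3h to convert from UTC+3).
Yosef ∩ Wei: 09:15-15:15.
Yosef ∩ Wei ∩ Finn: 09:15-12:15, 13:30-15:15.
Yosef ∩ Wei ∩ Finn ∩ Freya: 09:15-12:15, 13:30-15:15.
The last common window of at least 45 minutes is 13:30-15:15; a 45-minute meeting can start as late as 14:30 and still end by 15:15.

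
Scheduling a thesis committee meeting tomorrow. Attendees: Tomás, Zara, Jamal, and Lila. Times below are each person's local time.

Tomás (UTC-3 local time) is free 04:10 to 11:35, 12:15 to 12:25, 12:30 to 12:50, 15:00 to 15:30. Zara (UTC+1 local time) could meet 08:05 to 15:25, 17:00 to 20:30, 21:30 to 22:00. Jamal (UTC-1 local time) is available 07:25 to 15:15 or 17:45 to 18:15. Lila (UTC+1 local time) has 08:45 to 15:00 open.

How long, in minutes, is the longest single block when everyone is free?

335

Tomás in UTC: 07:10-14:35, 15:15-15:25, 15:30-15:50, 18:00-18:30 (add 3h to convert from UTC-3).
Zara in UTC: 07:05-14:25, 16:00-19:30, 20:30-21:00 (subtract 1h to convert from UTC+1).
Jamal in UTC: 08:25-16:15, 18:45-19:15 (add 1h to convert from UTC-1).
Lila in UTC: 07:45-14:00 (subtract 1h to convert from UTC+1).
Tomás ∩ Zara: 07:10-14:25, 18:00-18:30.
Tomás ∩ Zara ∩ Jamal: 08:25-14:25.
Tomás ∩ Zara ∩ Jamal ∩ Lila: 08:25-14:00.
Those are the intersection windows.
The longest is 08:25-14:00 at 335 minutes.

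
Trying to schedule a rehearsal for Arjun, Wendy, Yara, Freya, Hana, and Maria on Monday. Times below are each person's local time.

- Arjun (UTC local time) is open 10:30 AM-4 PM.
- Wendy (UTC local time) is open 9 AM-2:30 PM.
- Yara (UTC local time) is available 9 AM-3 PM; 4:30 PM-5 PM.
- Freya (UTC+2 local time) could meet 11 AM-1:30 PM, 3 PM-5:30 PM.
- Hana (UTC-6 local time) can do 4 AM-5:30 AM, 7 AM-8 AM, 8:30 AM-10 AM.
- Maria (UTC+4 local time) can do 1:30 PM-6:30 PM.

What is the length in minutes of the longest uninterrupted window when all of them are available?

Arjun in UTC: 10:30-16:00.
Wendy in UTC: 09:00-14:30.
Yara in UTC: 09:00-15:00, 16:30-17:00.
Freya in UTC: 09:00-11:30, 13:00-15:30 (subtract 2h to convert from UTC+2).
Hana in UTC: 10:00-11:30, 13:00-14:00, 14:30-16:00 (add 6h to convert from UTC-6).
Maria in UTC: 09:30-14:30 (subtract 4h to convert from UTC+4).
Arjun ∩ Wendy: 10:30-14:30.
Arjun ∩ Wendy ∩ Yara: 10:30-14:30.
Arjun ∩ Wendy ∩ Yara ∩ Freya: 10:30-11:30, 13:00-14:30.
Arjun ∩ Wendy ∩ Yara ∩ Freya ∩ Hana: 10:30-11:30, 13:00-14:00.
Arjun ∩ Wendy ∩ Yara ∩ Freya ∩ Hana ∩ Maria: 10:30-11:30, 13:00-14:00.
The longest is 10:30-11:30 at 60 minutes.

60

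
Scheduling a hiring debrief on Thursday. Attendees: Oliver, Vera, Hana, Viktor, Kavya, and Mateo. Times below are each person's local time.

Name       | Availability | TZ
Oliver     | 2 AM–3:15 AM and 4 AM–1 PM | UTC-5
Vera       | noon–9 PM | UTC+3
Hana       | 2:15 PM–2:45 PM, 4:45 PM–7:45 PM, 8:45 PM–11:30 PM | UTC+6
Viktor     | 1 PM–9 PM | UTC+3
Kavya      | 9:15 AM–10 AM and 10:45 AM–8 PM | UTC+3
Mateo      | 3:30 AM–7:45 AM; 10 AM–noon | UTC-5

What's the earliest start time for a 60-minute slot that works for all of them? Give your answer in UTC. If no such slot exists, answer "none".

10:45

Oliver in UTC: 07:00-08:15, 09:00-18:00 (add 5h to convert from UTC-5).
Vera in UTC: 09:00-18:00 (subtract 3h to convert from UTC+3).
Hana in UTC: 08:15-08:45, 10:45-13:45, 14:45-17:30 (subtract 6h to convert from UTC+6).
Viktor in UTC: 10:00-18:00 (subtract 3h to convert from UTC+3).
Kavya in UTC: 06:15-07:00, 07:45-17:00 (subtract 3h to convert from UTC+3).
Mateo in UTC: 08:30-12:45, 15:00-17:00 (add 5h to convert from UTC-5).
Oliver ∩ Vera: 09:00-18:00.
Oliver ∩ Vera ∩ Hana: 10:45-13:45, 14:45-17:30.
Oliver ∩ Vera ∩ Hana ∩ Viktor: 10:45-13:45, 14:45-17:30.
Oliver ∩ Vera ∩ Hana ∩ Viktor ∩ Kavya: 10:45-13:45, 14:45-17:00.
Oliver ∩ Vera ∩ Hana ∩ Viktor ∩ Kavya ∩ Mateo: 10:45-12:45, 15:00-17:00.
Those are the intersection windows.
The first common window of at least 60 minutes is 10:45-12:45, so the earliest start is 10:45.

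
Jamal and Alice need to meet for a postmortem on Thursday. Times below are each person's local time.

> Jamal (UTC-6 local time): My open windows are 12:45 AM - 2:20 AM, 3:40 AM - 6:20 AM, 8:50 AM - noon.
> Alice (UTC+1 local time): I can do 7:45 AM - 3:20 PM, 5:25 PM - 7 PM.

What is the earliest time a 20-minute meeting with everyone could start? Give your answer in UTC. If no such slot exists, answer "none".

06:45

Jamal in UTC: 06:45-08:20, 09:40-12:20, 14:50-18:00 (add 6h to convert from UTC-6).
Alice in UTC: 06:45-14:20, 16:25-18:00 (subtract 1h to convert from UTC+1).
Jamal ∩ Alice: 06:45-08:20, 09:40-12:20, 16:25-18:00.
So the common availability across everyone is 06:45-08:20, 09:40-12:20, 16:25-18:00.
The first common window of at least 20 minutes is 06:45-08:20, so the earliest start is 06:45.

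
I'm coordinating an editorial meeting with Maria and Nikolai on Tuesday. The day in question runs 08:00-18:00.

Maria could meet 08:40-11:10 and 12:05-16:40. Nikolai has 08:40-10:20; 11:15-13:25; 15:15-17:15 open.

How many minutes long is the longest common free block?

Maria ∩ Nikolai: 08:40-10:20, 12:05-13:25, 15:15-16:40.
Those are the intersection windows.
The longest is 08:40-10:20 at 100 minutes.

100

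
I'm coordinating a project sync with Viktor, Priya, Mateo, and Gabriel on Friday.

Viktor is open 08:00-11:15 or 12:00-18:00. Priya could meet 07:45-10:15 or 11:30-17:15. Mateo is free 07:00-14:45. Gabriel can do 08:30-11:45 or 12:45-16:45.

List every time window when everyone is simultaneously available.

Viktor ∩ Priya: 08:00-10:15, 12:00-17:15.
Viktor ∩ Priya ∩ Mateo: 08:00-10:15, 12:00-14:45.
Viktor ∩ Priya ∩ Mateo ∩ Gabriel: 08:30-10:15, 12:45-14:45.
Those are the intersection windows.

08:30-10:15, 12:45-14:45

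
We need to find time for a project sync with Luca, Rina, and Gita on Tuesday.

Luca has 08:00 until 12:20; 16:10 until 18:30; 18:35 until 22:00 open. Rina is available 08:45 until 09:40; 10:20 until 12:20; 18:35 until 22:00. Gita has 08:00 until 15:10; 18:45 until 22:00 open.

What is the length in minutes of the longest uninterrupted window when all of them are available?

195

Luca ∩ Rina: 08:45-09:40, 10:20-12:20, 18:35-22:00.
Luca ∩ Rina ∩ Gita: 08:45-09:40, 10:20-12:20, 18:45-22:00.
So the common availability across everyone is 08:45-09:40, 10:20-12:20, 18:45-22:00.
The longest is 18:45-22:00 at 195 minutes.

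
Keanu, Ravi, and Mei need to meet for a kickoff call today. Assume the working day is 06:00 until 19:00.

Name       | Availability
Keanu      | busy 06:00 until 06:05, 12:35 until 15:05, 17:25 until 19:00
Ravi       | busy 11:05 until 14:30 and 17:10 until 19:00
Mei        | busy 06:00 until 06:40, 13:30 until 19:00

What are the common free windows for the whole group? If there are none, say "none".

Keanu free: 06:05-12:35, 15:05-17:25 (invert busy blocks within the working day).
Ravi free: 06:00-11:05, 14:30-17:10 (invert busy blocks within the working day).
Mei free: 06:40-13:30 (invert busy blocks within the working day).
Keanu ∩ Ravi: 06:05-11:05, 15:05-17:10.
Keanu ∩ Ravi ∩ Mei: 06:40-11:05.

06:40-11:05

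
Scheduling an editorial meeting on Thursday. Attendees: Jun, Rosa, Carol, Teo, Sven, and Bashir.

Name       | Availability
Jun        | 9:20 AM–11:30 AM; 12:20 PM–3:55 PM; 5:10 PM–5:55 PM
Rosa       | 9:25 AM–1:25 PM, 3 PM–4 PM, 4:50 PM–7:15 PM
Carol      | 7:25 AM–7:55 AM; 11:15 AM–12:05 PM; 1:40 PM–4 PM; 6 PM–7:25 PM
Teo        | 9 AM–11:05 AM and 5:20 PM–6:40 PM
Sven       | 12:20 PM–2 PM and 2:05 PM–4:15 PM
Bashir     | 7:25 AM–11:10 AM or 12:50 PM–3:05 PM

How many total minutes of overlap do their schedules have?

Jun ∩ Rosa: 09:25-11:30, 12:20-13:25, 15:00-15:55, 17:10-17:55.
Jun ∩ Rosa ∩ Carol: 11:15-11:30, 15:00-15:55.
Jun ∩ Rosa ∩ Carol ∩ Teo: ∅.
Jun ∩ Rosa ∩ Carol ∩ Teo ∩ Sven: ∅.
Jun ∩ Rosa ∩ Carol ∩ Teo ∩ Sven ∩ Bashir: ∅.
There is no time when everyone is free.
There is no common window, so the total is 0 minutes.

0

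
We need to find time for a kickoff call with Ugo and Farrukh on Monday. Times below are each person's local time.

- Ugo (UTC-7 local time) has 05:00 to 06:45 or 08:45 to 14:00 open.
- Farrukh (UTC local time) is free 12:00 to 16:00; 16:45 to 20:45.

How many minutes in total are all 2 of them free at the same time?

360

Ugo in UTC: 12:00-13:45, 15:45-21:00 (add 7h to convert from UTC-7).
Farrukh in UTC: 12:00-16:00, 16:45-20:45.
Ugo ∩ Farrukh: 12:00-13:45, 15:45-16:00, 16:45-20:45.
Summing the common windows: 105 + 15 + 240 = 360 minutes.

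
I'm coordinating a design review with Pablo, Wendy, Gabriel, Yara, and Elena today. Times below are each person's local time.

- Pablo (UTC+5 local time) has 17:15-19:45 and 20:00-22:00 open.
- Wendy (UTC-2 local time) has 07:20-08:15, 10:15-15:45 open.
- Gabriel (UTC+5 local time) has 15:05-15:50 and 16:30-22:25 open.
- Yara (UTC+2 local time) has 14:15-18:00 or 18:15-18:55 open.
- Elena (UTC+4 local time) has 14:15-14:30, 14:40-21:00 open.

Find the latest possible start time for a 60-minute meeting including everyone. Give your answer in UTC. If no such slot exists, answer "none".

15:00

Pablo in UTC: 12:15-14:45, 15:00-17:00 (subtract 5h to convert from UTC+5).
Wendy in UTC: 09:20-10:15, 12:15-17:45 (add 2h to convert from UTC-2).
Gabriel in UTC: 10:05-10:50, 11:30-17:25 (subtract 5h to convert from UTC+5).
Yara in UTC: 12:15-16:00, 16:15-16:55 (subtract 2h to convert from UTC+2).
Elena in UTC: 10:15-10:30, 10:40-17:00 (subtract 4h to convert from UTC+4).
Pablo ∩ Wendy: 12:15-14:45, 15:00-17:00.
Pablo ∩ Wendy ∩ Gabriel: 12:15-14:45, 15:00-17:00.
Pablo ∩ Wendy ∩ Gabriel ∩ Yara: 12:15-14:45, 15:00-16:00, 16:15-16:55.
Pablo ∩ Wendy ∩ Gabriel ∩ Yara ∩ Elena: 12:15-14:45, 15:00-16:00, 16:15-16:55.
Those are the intersection windows.
The last common window of at least 60 minutes is 15:00-16:00; a 60-minute meeting can start as late as 15:00 and still end by 16:00.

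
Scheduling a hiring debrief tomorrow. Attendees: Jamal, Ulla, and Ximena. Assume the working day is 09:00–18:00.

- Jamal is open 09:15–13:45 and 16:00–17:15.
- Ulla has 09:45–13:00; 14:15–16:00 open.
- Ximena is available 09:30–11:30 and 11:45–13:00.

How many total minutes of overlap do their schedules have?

Jamal ∩ Ulla: 09:45-13:00.
Jamal ∩ Ulla ∩ Ximena: 09:45-11:30, 11:45-13:00.
So the common availability across everyone is 09:45-11:30, 11:45-13:00.
Summing the common windows: 105 + 75 = 180 minutes.

180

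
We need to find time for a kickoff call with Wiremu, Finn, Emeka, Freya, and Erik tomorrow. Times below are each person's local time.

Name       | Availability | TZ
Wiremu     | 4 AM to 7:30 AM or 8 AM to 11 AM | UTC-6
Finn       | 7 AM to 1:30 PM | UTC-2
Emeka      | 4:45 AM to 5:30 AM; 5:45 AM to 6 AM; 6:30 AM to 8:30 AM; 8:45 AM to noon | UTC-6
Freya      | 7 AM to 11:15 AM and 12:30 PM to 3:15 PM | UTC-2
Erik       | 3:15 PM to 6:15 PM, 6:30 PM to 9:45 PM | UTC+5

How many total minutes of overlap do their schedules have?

Wiremu in UTC: 10:00-13:30, 14:00-17:00 (add 6h to convert from UTC-6).
Finn in UTC: 09:00-15:30 (add 2h to convert from UTC-2).
Emeka in UTC: 10:45-11:30, 11:45-12:00, 12:30-14:30, 14:45-18:00 (add 6h to convert from UTC-6).
Freya in UTC: 09:00-13:15, 14:30-17:15 (add 2h to convert from UTC-2).
Erik in UTC: 10:15-13:15, 13:30-16:45 (subtract 5h to convert from UTC+5).
Wiremu ∩ Finn: 10:00-13:30, 14:00-15:30.
Wiremu ∩ Finn ∩ Emeka: 10:45-11:30, 11:45-12:00, 12:30-13:30, 14:00-14:30, 14:45-15:30.
Wiremu ∩ Finn ∩ Emeka ∩ Freya: 10:45-11:30, 11:45-12:00, 12:30-13:15, 14:45-15:30.
Wiremu ∩ Finn ∩ Emeka ∩ Freya ∩ Erik: 10:45-11:30, 11:45-12:00, 12:30-13:15, 14:45-15:30.
Summing the common windows: 45 + 15 + 45 + 45 = 150 minutes.

150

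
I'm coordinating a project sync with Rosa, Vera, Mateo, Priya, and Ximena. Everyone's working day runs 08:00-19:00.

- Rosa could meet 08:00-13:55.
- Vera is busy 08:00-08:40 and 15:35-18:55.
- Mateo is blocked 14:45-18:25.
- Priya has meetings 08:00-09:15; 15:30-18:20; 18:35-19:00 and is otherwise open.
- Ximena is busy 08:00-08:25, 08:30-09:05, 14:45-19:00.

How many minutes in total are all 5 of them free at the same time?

280

Rosa free: 08:00-13:55.
Vera free: 08:40-15:35, 18:55-19:00 (invert busy blocks within the working day).
Mateo free: 08:00-14:45, 18:25-19:00 (invert busy blocks within the working day).
Priya free: 09:15-15:30, 18:20-18:35 (invert busy blocks within the working day).
Ximena free: 08:25-08:30, 09:05-14:45 (invert busy blocks within the working day).
Rosa ∩ Vera: 08:40-13:55.
Rosa ∩ Vera ∩ Mateo: 08:40-13:55.
Rosa ∩ Vera ∩ Mateo ∩ Priya: 09:15-13:55.
Rosa ∩ Vera ∩ Mateo ∩ Priya ∩ Ximena: 09:15-13:55.
Those are the intersection windows.
That's a single block of 280 minutes.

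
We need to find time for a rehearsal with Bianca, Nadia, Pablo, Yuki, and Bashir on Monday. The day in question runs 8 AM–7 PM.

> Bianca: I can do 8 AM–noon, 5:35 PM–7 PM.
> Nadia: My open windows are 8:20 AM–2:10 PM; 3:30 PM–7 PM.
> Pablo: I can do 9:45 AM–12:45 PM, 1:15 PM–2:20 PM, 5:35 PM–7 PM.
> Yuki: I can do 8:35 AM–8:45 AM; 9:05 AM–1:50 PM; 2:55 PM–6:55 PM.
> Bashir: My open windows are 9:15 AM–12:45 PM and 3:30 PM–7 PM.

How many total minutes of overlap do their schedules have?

Bianca ∩ Nadia: 08:20-12:00, 17:35-19:00.
Bianca ∩ Nadia ∩ Pablo: 09:45-12:00, 17:35-19:00.
Bianca ∩ Nadia ∩ Pablo ∩ Yuki: 09:45-12:00, 17:35-18:55.
Bianca ∩ Nadia ∩ Pablo ∩ Yuki ∩ Bashir: 09:45-12:00, 17:35-18:55.
Summing the common windows: 135 + 80 = 215 minutes.

215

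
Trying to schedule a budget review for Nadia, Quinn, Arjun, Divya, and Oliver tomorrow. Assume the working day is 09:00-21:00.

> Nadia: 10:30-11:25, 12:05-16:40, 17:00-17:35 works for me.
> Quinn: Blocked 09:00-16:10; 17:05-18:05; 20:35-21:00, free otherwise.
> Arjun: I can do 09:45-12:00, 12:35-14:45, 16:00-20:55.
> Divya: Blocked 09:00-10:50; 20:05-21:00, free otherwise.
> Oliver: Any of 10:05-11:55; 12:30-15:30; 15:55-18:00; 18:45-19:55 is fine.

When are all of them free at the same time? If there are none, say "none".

16:10-16:40, 17:00-17:05

Nadia free: 10:30-11:25, 12:05-16:40, 17:00-17:35.
Quinn free: 16:10-17:05, 18:05-20:35 (invert busy blocks within the working day).
Arjun free: 09:45-12:00, 12:35-14:45, 16:00-20:55.
Divya free: 10:50-20:05 (invert busy blocks within the working day).
Oliver free: 10:05-11:55, 12:30-15:30, 15:55-18:00, 18:45-19:55.
Nadia ∩ Quinn: 16:10-16:40, 17:00-17:05.
Nadia ∩ Quinn ∩ Arjun: 16:10-16:40, 17:00-17:05.
Nadia ∩ Quinn ∩ Arjun ∩ Divya: 16:10-16:40, 17:00-17:05.
Nadia ∩ Quinn ∩ Arjun ∩ Divya ∩ Oliver: 16:10-16:40, 17:00-17:05.
Those are the intersection windows.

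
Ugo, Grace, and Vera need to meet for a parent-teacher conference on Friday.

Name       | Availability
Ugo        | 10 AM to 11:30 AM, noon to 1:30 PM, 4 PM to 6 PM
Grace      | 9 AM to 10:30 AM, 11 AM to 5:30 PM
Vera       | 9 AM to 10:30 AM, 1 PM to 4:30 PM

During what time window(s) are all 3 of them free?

Ugo ∩ Grace: 10:00-10:30, 11:00-11:30, 12:00-13:30, 16:00-17:30.
Ugo ∩ Grace ∩ Vera: 10:00-10:30, 13:00-13:30, 16:00-16:30.

10:00-10:30, 13:00-13:30, 16:00-16:30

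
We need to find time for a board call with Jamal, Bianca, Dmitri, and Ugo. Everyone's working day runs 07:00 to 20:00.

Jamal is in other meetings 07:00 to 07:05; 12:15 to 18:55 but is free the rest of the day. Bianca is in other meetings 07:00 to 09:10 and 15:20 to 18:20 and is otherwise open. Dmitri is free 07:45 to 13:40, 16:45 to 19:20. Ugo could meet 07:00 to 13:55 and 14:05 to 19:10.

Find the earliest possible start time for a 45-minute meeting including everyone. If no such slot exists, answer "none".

09:10

Jamal free: 07:05-12:15, 18:55-20:00 (invert busy blocks within the working day).
Bianca free: 09:10-15:20, 18:20-20:00 (invert busy blocks within the working day).
Dmitri free: 07:45-13:40, 16:45-19:20.
Ugo free: 07:00-13:55, 14:05-19:10.
Jamal ∩ Bianca: 09:10-12:15, 18:55-20:00.
Jamal ∩ Bianca ∩ Dmitri: 09:10-12:15, 18:55-19:20.
Jamal ∩ Bianca ∩ Dmitri ∩ Ugo: 09:10-12:15, 18:55-19:10.
The first common window of at least 45 minutes is 09:10-12:15, so the earliest start is 09:10.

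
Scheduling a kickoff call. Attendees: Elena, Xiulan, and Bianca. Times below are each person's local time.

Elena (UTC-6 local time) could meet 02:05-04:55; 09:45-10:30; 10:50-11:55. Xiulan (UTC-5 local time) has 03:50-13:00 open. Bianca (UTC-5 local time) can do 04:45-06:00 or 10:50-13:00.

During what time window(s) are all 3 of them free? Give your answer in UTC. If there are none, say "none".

09:45-10:55, 15:50-16:30, 16:50-17:55

Elena in UTC: 08:05-10:55, 15:45-16:30, 16:50-17:55 (add 6h to convert from UTC-6).
Xiulan in UTC: 08:50-18:00 (add 5h to convert from UTC-5).
Bianca in UTC: 09:45-11:00, 15:50-18:00 (add 5h to convert from UTC-5).
Elena ∩ Xiulan: 08:50-10:55, 15:45-16:30, 16:50-17:55.
Elena ∩ Xiulan ∩ Bianca: 09:45-10:55, 15:50-16:30, 16:50-17:55.
Those are the intersection windows.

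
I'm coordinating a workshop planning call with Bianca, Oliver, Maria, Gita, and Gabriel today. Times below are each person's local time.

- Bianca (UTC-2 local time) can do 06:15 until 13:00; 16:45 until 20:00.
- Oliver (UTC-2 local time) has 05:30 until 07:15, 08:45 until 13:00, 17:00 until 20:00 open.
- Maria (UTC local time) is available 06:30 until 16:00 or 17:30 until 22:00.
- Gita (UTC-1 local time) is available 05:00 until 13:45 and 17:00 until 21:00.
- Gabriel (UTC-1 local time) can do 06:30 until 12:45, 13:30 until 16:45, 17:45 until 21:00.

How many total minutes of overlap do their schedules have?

Bianca in UTC: 08:15-15:00, 18:45-22:00 (add 2h to convert from UTC-2).
Oliver in UTC: 07:30-09:15, 10:45-15:00, 19:00-22:00 (add 2h to convert from UTC-2).
Maria in UTC: 06:30-16:00, 17:30-22:00.
Gita in UTC: 06:00-14:45, 18:00-22:00 (add 1h to convert from UTC-1).
Gabriel in UTC: 07:30-13:45, 14:30-17:45, 18:45-22:00 (add 1h to convert from UTC-1).
Bianca ∩ Oliver: 08:15-09:15, 10:45-15:00, 19:00-22:00.
Bianca ∩ Oliver ∩ Maria: 08:15-09:15, 10:45-15:00, 19:00-22:00.
Bianca ∩ Oliver ∩ Maria ∩ Gita: 08:15-09:15, 10:45-14:45, 19:00-22:00.
Bianca ∩ Oliver ∩ Maria ∩ Gita ∩ Gabriel: 08:15-09:15, 10:45-13:45, 14:30-14:45, 19:00-22:00.
Summing the common windows: 60 + 180 + 15 + 180 = 435 minutes.

435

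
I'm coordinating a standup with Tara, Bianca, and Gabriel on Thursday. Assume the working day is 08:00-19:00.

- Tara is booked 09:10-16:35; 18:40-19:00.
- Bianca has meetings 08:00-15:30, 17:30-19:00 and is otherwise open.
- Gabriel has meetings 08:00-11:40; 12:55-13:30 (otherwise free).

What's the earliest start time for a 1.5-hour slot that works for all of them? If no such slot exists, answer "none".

Tara free: 08:00-09:10, 16:35-18:40 (invert busy blocks within the working day).
Bianca free: 15:30-17:30 (invert busy blocks within the working day).
Gabriel free: 11:40-12:55, 13:30-19:00 (invert busy blocks within the working day).
Tara ∩ Bianca: 16:35-17:30.
Tara ∩ Bianca ∩ Gabriel: 16:35-17:30.
No common window is at least 90 minutes long.

none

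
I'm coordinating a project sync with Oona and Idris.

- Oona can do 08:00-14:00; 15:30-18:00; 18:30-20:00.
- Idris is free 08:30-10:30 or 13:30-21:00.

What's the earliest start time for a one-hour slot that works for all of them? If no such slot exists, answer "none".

08:30

Oona ∩ Idris: 08:30-10:30, 13:30-14:00, 15:30-18:00, 18:30-20:00.
So the common availability across everyone is 08:30-10:30, 13:30-14:00, 15:30-18:00, 18:30-20:00.
The first common window of at least 60 minutes is 08:30-10:30, so the earliest start is 08:30.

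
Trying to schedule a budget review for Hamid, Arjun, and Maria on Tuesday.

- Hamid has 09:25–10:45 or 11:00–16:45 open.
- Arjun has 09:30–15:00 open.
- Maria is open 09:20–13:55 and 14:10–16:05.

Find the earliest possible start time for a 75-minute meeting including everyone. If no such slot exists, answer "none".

Hamid ∩ Arjun: 09:30-10:45, 11:00-15:00.
Hamid ∩ Arjun ∩ Maria: 09:30-10:45, 11:00-13:55, 14:10-15:00.
Those are the intersection windows.
The first common window of at least 75 minutes is 09:30-10:45, so the earliest start is 09:30.

09:30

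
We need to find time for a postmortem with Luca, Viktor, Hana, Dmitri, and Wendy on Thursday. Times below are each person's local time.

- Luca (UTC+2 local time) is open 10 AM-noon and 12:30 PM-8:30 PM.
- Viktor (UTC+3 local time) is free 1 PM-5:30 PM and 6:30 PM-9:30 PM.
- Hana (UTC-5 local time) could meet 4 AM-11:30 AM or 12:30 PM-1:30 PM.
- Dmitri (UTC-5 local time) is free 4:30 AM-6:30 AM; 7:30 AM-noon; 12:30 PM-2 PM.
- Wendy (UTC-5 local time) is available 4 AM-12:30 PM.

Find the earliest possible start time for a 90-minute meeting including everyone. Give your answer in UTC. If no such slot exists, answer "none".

Luca in UTC: 08:00-10:00, 10:30-18:30 (subtract 2h to convert from UTC+2).
Viktor in UTC: 10:00-14:30, 15:30-18:30 (subtract 3h to convert from UTC+3).
Hana in UTC: 09:00-16:30, 17:30-18:30 (add 5h to convert from UTC-5).
Dmitri in UTC: 09:30-11:30, 12:30-17:00, 17:30-19:00 (add 5h to convert from UTC-5).
Wendy in UTC: 09:00-17:30 (add 5h to convert from UTC-5).
Luca ∩ Viktor: 10:30-14:30, 15:30-18:30.
Luca ∩ Viktor ∩ Hana: 10:30-14:30, 15:30-16:30, 17:30-18:30.
Luca ∩ Viktor ∩ Hana ∩ Dmitri: 10:30-11:30, 12:30-14:30, 15:30-16:30, 17:30-18:30.
Luca ∩ Viktor ∩ Hana ∩ Dmitri ∩ Wendy: 10:30-11:30, 12:30-14:30, 15:30-16:30.
So the common availability across everyone is 10:30-11:30, 12:30-14:30, 15:30-16:30.
The first common window of at least 90 minutes is 12:30-14:30, so the earliest start is 12:30.

12:30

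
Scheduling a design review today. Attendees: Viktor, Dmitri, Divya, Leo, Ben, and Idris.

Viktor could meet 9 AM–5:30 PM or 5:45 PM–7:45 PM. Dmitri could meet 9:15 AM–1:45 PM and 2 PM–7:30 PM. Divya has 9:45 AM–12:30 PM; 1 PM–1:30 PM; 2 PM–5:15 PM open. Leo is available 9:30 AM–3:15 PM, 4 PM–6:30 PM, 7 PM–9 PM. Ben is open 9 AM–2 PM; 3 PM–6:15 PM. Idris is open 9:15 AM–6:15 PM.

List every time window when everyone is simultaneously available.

Viktor ∩ Dmitri: 09:15-13:45, 14:00-17:30, 17:45-19:30.
Viktor ∩ Dmitri ∩ Divya: 09:45-12:30, 13:00-13:30, 14:00-17:15.
Viktor ∩ Dmitri ∩ Divya ∩ Leo: 09:45-12:30, 13:00-13:30, 14:00-15:15, 16:00-17:15.
Viktor ∩ Dmitri ∩ Divya ∩ Leo ∩ Ben: 09:45-12:30, 13:00-13:30, 15:00-15:15, 16:00-17:15.
Viktor ∩ Dmitri ∩ Divya ∩ Leo ∩ Ben ∩ Idris: 09:45-12:30, 13:00-13:30, 15:00-15:15, 16:00-17:15.

09:45-12:30, 13:00-13:30, 15:00-15:15, 16:00-17:15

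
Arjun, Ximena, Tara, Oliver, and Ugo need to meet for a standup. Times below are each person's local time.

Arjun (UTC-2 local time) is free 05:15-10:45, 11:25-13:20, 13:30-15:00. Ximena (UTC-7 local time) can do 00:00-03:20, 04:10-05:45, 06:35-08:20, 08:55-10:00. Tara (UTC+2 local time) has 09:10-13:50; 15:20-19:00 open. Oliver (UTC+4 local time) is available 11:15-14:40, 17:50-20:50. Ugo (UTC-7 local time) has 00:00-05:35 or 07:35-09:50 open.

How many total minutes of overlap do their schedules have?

Arjun in UTC: 07:15-12:45, 13:25-15:20, 15:30-17:00 (add 2h to convert from UTC-2).
Ximena in UTC: 07:00-10:20, 11:10-12:45, 13:35-15:20, 15:55-17:00 (add 7h to convert from UTC-7).
Tara in UTC: 07:10-11:50, 13:20-17:00 (subtract 2h to convert from UTC+2).
Oliver in UTC: 07:15-10:40, 13:50-16:50 (subtract 4h to convert from UTC+4).
Ugo in UTC: 07:00-12:35, 14:35-16:50 (add 7h to convert from UTC-7).
Arjun ∩ Ximena: 07:15-10:20, 11:10-12:45, 13:35-15:20, 15:55-17:00.
Arjun ∩ Ximena ∩ Tara: 07:15-10:20, 11:10-11:50, 13:35-15:20, 15:55-17:00.
Arjun ∩ Ximena ∩ Tara ∩ Oliver: 07:15-10:20, 13:50-15:20, 15:55-16:50.
Arjun ∩ Ximena ∩ Tara ∩ Oliver ∩ Ugo: 07:15-10:20, 14:35-15:20, 15:55-16:50.
So the common availability across everyone is 07:15-10:20, 14:35-15:20, 15:55-16:50.
Summing the common windows: 185 + 45 + 55 = 285 minutes.

285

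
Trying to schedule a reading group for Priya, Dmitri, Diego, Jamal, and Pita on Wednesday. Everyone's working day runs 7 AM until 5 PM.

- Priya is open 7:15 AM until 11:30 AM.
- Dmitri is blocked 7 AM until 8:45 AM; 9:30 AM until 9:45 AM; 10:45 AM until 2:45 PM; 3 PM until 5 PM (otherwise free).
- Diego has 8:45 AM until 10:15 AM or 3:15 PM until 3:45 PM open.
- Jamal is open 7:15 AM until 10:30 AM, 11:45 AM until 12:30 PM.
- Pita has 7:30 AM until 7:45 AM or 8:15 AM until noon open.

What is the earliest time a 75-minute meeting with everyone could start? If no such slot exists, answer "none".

Priya free: 07:15-11:30.
Dmitri free: 08:45-09:30, 09:45-10:45, 14:45-15:00 (invert busy blocks within the working day).
Diego free: 08:45-10:15, 15:15-15:45.
Jamal free: 07:15-10:30, 11:45-12:30.
Pita free: 07:30-07:45, 08:15-12:00.
Priya ∩ Dmitri: 08:45-09:30, 09:45-10:45.
Priya ∩ Dmitri ∩ Diego: 08:45-09:30, 09:45-10:15.
Priya ∩ Dmitri ∩ Diego ∩ Jamal: 08:45-09:30, 09:45-10:15.
Priya ∩ Dmitri ∩ Diego ∩ Jamal ∩ Pita: 08:45-09:30, 09:45-10:15.
No common window is at least 75 minutes long.

none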